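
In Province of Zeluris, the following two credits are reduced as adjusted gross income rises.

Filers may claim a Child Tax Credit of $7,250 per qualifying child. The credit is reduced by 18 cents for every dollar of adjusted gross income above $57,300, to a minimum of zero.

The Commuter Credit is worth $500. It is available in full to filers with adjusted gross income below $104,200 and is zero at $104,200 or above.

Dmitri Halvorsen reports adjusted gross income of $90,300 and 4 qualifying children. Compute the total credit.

$23,560

Child Tax Credit: base = 4 × $7,250 = $29,000. 18% of the $33,000 excess over $57,300 is $5,940; credit = $29,000 − $5,940 = $23,060.
Commuter Credit: $90,300 is below the $104,200 cutoff, so the full $500 applies.
Total: $23,060 + $500 = $23,560.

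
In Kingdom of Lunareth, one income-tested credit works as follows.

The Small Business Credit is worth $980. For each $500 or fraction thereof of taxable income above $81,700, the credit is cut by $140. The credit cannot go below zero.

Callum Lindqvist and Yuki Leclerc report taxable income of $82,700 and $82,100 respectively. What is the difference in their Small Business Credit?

$140

Callum ($82,700): Small Business Credit: income exceeds $81,700 by $1,000, which is 2 full-or-partial $500 increments; reduction = 2 × $140 = $280, leaving $700.
Yuki ($82,100): Small Business Credit: income exceeds $81,700 by $400, which is 1 full-or-partial $500 increment; reduction = 1 × $140 = $140, leaving $840.
Difference: |$700 − $840| = $140.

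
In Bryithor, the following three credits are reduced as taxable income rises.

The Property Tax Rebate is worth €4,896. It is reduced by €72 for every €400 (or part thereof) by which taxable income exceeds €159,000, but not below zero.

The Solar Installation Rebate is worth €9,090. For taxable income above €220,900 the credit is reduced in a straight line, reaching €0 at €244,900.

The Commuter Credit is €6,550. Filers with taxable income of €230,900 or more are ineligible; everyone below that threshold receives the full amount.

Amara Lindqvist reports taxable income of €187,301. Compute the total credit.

€15,640

Property Tax Rebate: income exceeds €159,000 by €28,301 → 71 increments × €72 = €5,112 ≥ base, so the credit is €0.
Solar Installation Rebate: €187,301 is at or below the €220,900 threshold, so the full €9,090 applies.
Commuter Credit: €187,301 is below the €230,900 cutoff, so the full €6,550 applies.
Total: €0 + €9,090 + €6,550 = €15,640.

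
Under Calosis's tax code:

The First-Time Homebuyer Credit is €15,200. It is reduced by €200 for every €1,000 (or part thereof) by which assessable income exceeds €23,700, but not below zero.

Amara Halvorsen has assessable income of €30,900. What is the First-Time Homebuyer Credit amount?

€13,600

First-Time Homebuyer Credit: income exceeds €23,700 by €7,200, which is 8 full-or-partial €1,000 increments; reduction = 8 × €200 = €1,600, leaving €13,600.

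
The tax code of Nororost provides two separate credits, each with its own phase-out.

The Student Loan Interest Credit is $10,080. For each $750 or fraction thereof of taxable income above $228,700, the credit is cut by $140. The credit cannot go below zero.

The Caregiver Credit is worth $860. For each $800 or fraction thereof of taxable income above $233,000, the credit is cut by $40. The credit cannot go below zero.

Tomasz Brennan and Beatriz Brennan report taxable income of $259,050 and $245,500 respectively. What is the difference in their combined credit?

Tomasz ($259,050): Student Loan Interest Credit: income exceeds $228,700 by $30,350, which is 41 full-or-partial $750 increments; reduction = 41 × $140 = $5,740, leaving $4,340. Caregiver Credit: income exceeds $233,000 by $26,050 → 33 increments × $40 = $1,320 ≥ base, so the credit is $0. total $4,340 + $0 = $4,340
Beatriz ($245,500): Student Loan Interest Credit: income exceeds $228,700 by $16,800, which is 23 full-or-partial $750 increments; reduction = 23 × $140 = $3,220, leaving $6,860. Caregiver Credit: income exceeds $233,000 by $12,500, which is 16 full-or-partial $800 increments; reduction = 16 × $40 = $640, leaving $220. total $6,860 + $220 = $7,080
Difference: |$4,340 − $7,080| = $2,740.

$2,740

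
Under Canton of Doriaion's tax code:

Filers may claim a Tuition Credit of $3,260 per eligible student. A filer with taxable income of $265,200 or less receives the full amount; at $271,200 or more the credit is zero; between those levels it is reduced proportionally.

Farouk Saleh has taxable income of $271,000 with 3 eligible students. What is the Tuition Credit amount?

$326

Tuition Credit: base = 3 × $3,260 = $9,780. $271,000 is $5,800 into a $6,000 phase-out range, leaving 200/6,000 of the credit: $9,780 × 200/6,000 = $326.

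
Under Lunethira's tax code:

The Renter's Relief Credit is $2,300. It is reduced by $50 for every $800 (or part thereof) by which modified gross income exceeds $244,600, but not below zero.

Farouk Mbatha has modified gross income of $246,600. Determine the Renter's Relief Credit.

Renter's Relief Credit: income exceeds $244,600 by $2,000, which is 3 full-or-partial $800 increments; reduction = 3 × $50 = $150, leaving $2,150.

$2,150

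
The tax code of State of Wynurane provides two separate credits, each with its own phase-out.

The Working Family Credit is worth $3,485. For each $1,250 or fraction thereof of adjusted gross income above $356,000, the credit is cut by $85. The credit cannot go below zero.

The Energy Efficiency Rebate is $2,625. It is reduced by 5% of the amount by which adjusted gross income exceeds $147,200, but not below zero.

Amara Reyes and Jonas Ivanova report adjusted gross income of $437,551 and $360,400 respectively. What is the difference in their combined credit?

$3,145

Amara ($437,551): Working Family Credit: income exceeds $356,000 by $81,551 → 66 increments × $85 = $5,610 ≥ base, so the credit is $0. Energy Efficiency Rebate: 5% of the $290,351 excess over $147,200 is $14,517.55 ≥ base, so the credit is $0. total $0 + $0 = $0
Jonas ($360,400): Working Family Credit: income exceeds $356,000 by $4,400, which is 4 full-or-partial $1,250 increments; reduction = 4 × $85 = $340, leaving $3,145. Energy Efficiency Rebate: 5% of the $213,200 excess over $147,200 is $10,660 ≥ base, so the credit is $0. total $3,145 + $0 = $3,145
Difference: |$0 − $3,145| = $3,145.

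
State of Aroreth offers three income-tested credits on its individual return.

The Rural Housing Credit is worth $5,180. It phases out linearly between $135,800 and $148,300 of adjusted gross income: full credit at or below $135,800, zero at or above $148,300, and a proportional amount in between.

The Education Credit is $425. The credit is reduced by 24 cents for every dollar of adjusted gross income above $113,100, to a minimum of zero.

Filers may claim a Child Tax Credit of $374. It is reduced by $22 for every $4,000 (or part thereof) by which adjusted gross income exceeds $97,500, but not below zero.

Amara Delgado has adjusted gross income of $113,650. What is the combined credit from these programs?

Rural Housing Credit: $113,650 is at or below the $135,800 threshold, so the full $5,180 applies.
Education Credit: 24% of the $550 excess over $113,100 is $132; credit = $425 − $132 = $293.
Child Tax Credit: income exceeds $97,500 by $16,150, which is 5 full-or-partial $4,000 increments; reduction = 5 × $22 = $110, leaving $264.
Total: $5,180 + $293 + $264 = $5,737.

$5,737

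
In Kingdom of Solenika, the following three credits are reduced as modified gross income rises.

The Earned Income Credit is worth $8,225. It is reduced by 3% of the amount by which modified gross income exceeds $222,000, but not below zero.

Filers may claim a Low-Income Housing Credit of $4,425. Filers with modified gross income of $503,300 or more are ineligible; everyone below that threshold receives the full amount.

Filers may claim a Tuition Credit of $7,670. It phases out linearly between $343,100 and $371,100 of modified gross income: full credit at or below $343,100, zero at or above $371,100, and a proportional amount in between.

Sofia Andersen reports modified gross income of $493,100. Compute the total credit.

$4,517

Earned Income Credit: 3% of the $271,100 excess over $222,000 is $8,133; credit = $8,225 − $8,133 = $92.
Low-Income Housing Credit: $493,100 is below the $503,300 cutoff, so the full $4,425 applies.
Tuition Credit: $493,100 is at or above $371,100, so the credit is $0.
Total: $92 + $4,425 + $0 = $4,517.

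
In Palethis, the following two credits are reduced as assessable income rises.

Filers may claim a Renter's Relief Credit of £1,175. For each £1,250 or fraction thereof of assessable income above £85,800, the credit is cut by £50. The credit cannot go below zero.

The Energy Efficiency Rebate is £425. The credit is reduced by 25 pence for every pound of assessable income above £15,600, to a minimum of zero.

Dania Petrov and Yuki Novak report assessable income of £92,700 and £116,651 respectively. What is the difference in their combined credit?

£875

Dania (£92,700): Renter's Relief Credit: income exceeds £85,800 by £6,900, which is 6 full-or-partial £1,250 increments; reduction = 6 × £50 = £300, leaving £875. Energy Efficiency Rebate: 25% of the £77,100 excess over £15,600 is £19,275 ≥ base, so the credit is £0. total £875 + £0 = £875
Yuki (£116,651): Renter's Relief Credit: income exceeds £85,800 by £30,851 → 25 increments × £50 = £1,250 ≥ base, so the credit is £0. Energy Efficiency Rebate: 25% of the £101,051 excess over £15,600 is £25,262.75 ≥ base, so the credit is £0. total £0 + £0 = £0
Difference: |£875 − £0| = £875.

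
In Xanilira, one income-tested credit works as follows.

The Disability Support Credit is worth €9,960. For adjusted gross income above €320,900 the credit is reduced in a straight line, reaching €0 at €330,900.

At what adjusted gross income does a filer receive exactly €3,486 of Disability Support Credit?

€3,486 is 3,486/9,960 of the full €9,960, so 6,474/9,960 of the €10,000 range has been used: income = €320,900 + €10,000 × 6,474/9,960 = €327,400.

€327,400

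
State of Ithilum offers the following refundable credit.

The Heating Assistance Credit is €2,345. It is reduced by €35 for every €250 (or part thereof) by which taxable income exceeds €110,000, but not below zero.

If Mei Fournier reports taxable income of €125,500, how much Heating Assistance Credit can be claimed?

€175

Heating Assistance Credit: income exceeds €110,000 by €15,500, which is 62 full-or-partial €250 increments; reduction = 62 × €35 = €2,170, leaving €175.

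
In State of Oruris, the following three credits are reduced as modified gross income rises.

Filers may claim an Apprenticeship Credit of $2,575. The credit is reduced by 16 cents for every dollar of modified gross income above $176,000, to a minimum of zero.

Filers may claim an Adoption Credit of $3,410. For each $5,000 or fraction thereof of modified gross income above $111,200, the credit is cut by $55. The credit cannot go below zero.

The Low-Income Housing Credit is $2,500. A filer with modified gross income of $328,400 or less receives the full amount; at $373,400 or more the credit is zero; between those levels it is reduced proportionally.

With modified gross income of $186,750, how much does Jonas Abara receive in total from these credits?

Apprenticeship Credit: 16% of the $10,750 excess over $176,000 is $1,720; credit = $2,575 − $1,720 = $855.
Adoption Credit: income exceeds $111,200 by $75,550, which is 16 full-or-partial $5,000 increments; reduction = 16 × $55 = $880, leaving $2,530.
Low-Income Housing Credit: $186,750 is at or below the $328,400 threshold, so the full $2,500 applies.
Total: $855 + $2,530 + $2,500 = $5,885.

$5,885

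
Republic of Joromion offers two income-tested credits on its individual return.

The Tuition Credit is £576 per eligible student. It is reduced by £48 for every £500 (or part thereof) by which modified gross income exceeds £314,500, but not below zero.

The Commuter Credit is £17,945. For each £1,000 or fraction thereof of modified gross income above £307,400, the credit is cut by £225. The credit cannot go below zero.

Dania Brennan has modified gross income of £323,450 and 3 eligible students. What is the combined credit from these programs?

£14,984

Tuition Credit: base = 3 × £576 = £1,728. income exceeds £314,500 by £8,950, which is 18 full-or-partial £500 increments; reduction = 18 × £48 = £864, leaving £864.
Commuter Credit: income exceeds £307,400 by £16,050, which is 17 full-or-partial £1,000 increments; reduction = 17 × £225 = £3,825, leaving £14,120.
Total: £864 + £14,120 = £14,984.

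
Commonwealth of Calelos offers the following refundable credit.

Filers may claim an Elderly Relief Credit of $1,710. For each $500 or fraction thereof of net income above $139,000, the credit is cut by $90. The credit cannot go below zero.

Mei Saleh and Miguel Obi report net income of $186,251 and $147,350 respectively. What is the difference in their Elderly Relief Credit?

$180

Mei ($186,251): Elderly Relief Credit: income exceeds $139,000 by $47,251 → 95 increments × $90 = $8,550 ≥ base, so the credit is $0.
Miguel ($147,350): Elderly Relief Credit: income exceeds $139,000 by $8,350, which is 17 full-or-partial $500 increments; reduction = 17 × $90 = $1,530, leaving $180.
Difference: |$0 − $180| = $180.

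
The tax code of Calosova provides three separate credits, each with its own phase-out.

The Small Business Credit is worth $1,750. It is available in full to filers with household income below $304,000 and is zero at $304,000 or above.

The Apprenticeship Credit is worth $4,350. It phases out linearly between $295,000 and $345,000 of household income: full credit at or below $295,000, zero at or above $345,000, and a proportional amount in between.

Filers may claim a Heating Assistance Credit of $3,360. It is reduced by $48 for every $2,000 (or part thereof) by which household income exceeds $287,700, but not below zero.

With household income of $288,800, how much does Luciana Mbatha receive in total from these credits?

$9,412

Small Business Credit: $288,800 is below the $304,000 cutoff, so the full $1,750 applies.
Apprenticeship Credit: $288,800 is at or below the $295,000 threshold, so the full $4,350 applies.
Heating Assistance Credit: income exceeds $287,700 by $1,100, which is 1 full-or-partial $2,000 increment; reduction = 1 × $48 = $48, leaving $3,312.
Total: $1,750 + $4,350 + $3,312 = $9,412.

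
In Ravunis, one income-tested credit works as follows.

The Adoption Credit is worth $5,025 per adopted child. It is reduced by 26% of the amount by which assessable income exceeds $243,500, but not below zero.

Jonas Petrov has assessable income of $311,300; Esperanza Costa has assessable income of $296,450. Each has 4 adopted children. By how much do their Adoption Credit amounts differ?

Jonas ($311,300): Adoption Credit: base = 4 × $5,025 = $20,100. 26% of the $67,800 excess over $243,500 is $17,628; credit = $20,100 − $17,628 = $2,472.
Esperanza ($296,450): Adoption Credit: base = 4 × $5,025 = $20,100. 26% of the $52,950 excess over $243,500 is $13,767; credit = $20,100 − $13,767 = $6,333.
Difference: |$2,472 − $6,333| = $3,861.

$3,861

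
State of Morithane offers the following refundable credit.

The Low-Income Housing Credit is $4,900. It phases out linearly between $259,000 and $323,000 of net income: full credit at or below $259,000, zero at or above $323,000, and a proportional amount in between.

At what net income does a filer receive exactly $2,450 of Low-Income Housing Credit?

$2,450 is 2,450/4,900 of the full $4,900, so 2,450/4,900 of the $64,000 range has been used: income = $259,000 + $64,000 × 2,450/4,900 = $291,000.

$291,000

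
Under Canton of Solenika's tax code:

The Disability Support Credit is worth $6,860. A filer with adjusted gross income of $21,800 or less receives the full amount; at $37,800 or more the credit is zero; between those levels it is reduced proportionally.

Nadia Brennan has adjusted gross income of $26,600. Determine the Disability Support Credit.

$4,802

Disability Support Credit: $26,600 is $4,800 into a $16,000 phase-out range, leaving 11,200/16,000 of the credit: $6,860 × 11,200/16,000 = $4,802.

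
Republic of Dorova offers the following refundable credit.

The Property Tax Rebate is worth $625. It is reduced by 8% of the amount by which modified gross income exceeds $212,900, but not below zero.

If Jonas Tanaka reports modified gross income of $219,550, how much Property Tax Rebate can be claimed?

$93

Property Tax Rebate: 8% of the $6,650 excess over $212,900 is $532; credit = $625 − $532 = $93.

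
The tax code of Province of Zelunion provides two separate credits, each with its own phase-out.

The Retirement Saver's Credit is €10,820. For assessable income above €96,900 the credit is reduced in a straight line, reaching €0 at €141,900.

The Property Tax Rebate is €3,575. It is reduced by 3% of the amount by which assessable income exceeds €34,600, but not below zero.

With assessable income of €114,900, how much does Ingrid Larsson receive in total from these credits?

Retirement Saver's Credit: €114,900 is €18,000 into a €45,000 phase-out range, leaving 27,000/45,000 of the credit: €10,820 × 27,000/45,000 = €6,492.
Property Tax Rebate: 3% of the €80,300 excess over €34,600 is €2,409; credit = €3,575 − €2,409 = €1,166.
Total: €6,492 + €1,166 = €7,658.

€7,658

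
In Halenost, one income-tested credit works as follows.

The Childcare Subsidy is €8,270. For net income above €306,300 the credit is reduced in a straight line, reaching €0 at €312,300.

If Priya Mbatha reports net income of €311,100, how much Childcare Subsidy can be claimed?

€1,654

Childcare Subsidy: €311,100 is €4,800 into a €6,000 phase-out range, leaving 1,200/6,000 of the credit: €8,270 × 1,200/6,000 = €1,654.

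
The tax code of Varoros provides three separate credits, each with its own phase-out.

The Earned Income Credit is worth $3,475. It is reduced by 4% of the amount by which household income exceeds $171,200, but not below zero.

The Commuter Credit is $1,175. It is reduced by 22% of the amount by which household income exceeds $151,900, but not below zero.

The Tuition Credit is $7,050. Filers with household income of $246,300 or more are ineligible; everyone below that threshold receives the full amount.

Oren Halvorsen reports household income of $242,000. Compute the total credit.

Earned Income Credit: 4% of the $70,800 excess over $171,200 is $2,832; credit = $3,475 − $2,832 = $643.
Commuter Credit: 22% of the $90,100 excess over $151,900 is $19,822 ≥ base, so the credit is $0.
Tuition Credit: $242,000 is below the $246,300 cutoff, so the full $7,050 applies.
Total: $643 + $0 + $7,050 = $7,693.

$7,693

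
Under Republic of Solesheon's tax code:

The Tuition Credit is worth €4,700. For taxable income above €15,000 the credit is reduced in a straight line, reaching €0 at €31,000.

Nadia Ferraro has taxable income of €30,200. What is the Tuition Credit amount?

Tuition Credit: €30,200 is €15,200 into a €16,000 phase-out range, leaving 800/16,000 of the credit: €4,700 × 800/16,000 = €235.

€235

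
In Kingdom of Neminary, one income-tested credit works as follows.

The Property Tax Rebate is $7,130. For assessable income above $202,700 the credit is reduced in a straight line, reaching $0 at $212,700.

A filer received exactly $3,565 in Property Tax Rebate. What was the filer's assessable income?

$3,565 is 3,565/7,130 of the full $7,130, so 3,565/7,130 of the $10,000 range has been used: income = $202,700 + $10,000 × 3,565/7,130 = $207,700.

$207,700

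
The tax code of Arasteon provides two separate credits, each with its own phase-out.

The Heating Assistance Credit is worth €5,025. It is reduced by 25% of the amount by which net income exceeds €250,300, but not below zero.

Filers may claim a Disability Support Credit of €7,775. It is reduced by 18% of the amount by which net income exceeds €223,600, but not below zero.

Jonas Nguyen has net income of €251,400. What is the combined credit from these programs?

€7,521

Heating Assistance Credit: 25% of the €1,100 excess over €250,300 is €275; credit = €5,025 − €275 = €4,750.
Disability Support Credit: 18% of the €27,800 excess over €223,600 is €5,004; credit = €7,775 − €5,004 = €2,771.
Total: €4,750 + €2,771 = €7,521.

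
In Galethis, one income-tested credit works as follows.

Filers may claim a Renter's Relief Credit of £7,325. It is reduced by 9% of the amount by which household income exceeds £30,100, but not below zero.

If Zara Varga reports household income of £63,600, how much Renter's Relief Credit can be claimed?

£4,310

Renter's Relief Credit: 9% of the £33,500 excess over £30,100 is £3,015; credit = £7,325 − £3,015 = £4,310.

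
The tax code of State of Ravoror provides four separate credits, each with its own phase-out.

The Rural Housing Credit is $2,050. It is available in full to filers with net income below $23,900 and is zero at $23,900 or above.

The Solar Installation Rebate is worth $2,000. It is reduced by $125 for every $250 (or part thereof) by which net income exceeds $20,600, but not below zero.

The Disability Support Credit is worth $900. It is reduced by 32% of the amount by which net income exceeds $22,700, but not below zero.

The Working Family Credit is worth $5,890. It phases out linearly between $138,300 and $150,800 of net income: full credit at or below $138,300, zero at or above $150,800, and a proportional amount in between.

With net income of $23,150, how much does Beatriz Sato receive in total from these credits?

$9,321

Rural Housing Credit: $23,150 is below the $23,900 cutoff, so the full $2,050 applies.
Solar Installation Rebate: income exceeds $20,600 by $2,550, which is 11 full-or-partial $250 increments; reduction = 11 × $125 = $1,375, leaving $625.
Disability Support Credit: 32% of the $450 excess over $22,700 is $144; credit = $900 − $144 = $756.
Working Family Credit: $23,150 is at or below the $138,300 threshold, so the full $5,890 applies.
Total: $2,050 + $625 + $756 + $5,890 = $9,321.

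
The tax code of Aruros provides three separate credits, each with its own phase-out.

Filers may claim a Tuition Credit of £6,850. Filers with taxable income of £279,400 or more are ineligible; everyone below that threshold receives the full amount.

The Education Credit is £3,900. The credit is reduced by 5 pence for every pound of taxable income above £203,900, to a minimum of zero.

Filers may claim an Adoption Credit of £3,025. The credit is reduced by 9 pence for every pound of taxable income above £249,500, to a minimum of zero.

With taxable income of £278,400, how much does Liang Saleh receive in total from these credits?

£7,449

Tuition Credit: £278,400 is below the £279,400 cutoff, so the full £6,850 applies.
Education Credit: 5% of the £74,500 excess over £203,900 is £3,725; credit = £3,900 − £3,725 = £175.
Adoption Credit: 9% of the £28,900 excess over £249,500 is £2,601; credit = £3,025 − £2,601 = £424.
Total: £6,850 + £175 + £424 = £7,449.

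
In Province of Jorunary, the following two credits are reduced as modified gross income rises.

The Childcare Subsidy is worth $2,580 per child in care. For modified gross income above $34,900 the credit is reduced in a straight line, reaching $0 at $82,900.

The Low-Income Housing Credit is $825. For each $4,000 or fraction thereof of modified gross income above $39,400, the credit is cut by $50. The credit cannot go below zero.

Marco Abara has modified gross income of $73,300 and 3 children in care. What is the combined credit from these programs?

$1,923

Childcare Subsidy: base = 3 × $2,580 = $7,740. $73,300 is $38,400 into a $48,000 phase-out range, leaving 9,600/48,000 of the credit: $7,740 × 9,600/48,000 = $1,548.
Low-Income Housing Credit: income exceeds $39,400 by $33,900, which is 9 full-or-partial $4,000 increments; reduction = 9 × $50 = $450, leaving $375.
Total: $1,548 + $375 = $1,923.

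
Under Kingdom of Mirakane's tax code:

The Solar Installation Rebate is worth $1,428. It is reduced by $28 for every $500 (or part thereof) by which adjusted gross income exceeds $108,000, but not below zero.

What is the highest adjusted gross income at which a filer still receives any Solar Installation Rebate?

After 50 increments the reduction is 50 × $28 = $1,400, leaving $28; one more increment wipes it out. Increment 50 ends at excess 50 × $500 = $25,000, so the highest qualifying income is $108,000 + $25,000 = $133,000.

$133,000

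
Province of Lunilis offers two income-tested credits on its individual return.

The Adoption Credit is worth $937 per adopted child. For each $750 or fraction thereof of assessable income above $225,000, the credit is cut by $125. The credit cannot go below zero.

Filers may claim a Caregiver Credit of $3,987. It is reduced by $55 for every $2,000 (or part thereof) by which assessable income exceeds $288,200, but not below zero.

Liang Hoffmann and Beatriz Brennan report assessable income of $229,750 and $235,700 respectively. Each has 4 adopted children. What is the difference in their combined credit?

$1,000

Liang ($229,750): Adoption Credit: base = 4 × $937 = $3,748. income exceeds $225,000 by $4,750, which is 7 full-or-partial $750 increments; reduction = 7 × $125 = $875, leaving $2,873. Caregiver Credit: $229,750 is at or below the $288,200 threshold, so the full $3,987 applies. total $2,873 + $3,987 = $6,860
Beatriz ($235,700): Adoption Credit: base = 4 × $937 = $3,748. income exceeds $225,000 by $10,700, which is 15 full-or-partial $750 increments; reduction = 15 × $125 = $1,875, leaving $1,873. Caregiver Credit: $235,700 is at or below the $288,200 threshold, so the full $3,987 applies. total $1,873 + $3,987 = $5,860
Difference: |$6,860 − $5,860| = $1,000.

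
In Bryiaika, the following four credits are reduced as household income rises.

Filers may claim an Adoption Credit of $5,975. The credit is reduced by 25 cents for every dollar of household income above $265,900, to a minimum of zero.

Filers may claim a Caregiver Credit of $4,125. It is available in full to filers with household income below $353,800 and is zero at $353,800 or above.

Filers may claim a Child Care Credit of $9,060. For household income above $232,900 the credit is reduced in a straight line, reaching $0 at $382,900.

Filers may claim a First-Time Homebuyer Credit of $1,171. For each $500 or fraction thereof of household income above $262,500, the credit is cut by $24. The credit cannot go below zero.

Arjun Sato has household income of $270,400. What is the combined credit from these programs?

Adoption Credit: 25% of the $4,500 excess over $265,900 is $1,125; credit = $5,975 − $1,125 = $4,850.
Caregiver Credit: $270,400 is below the $353,800 cutoff, so the full $4,125 applies.
Child Care Credit: $270,400 is $37,500 into a $150,000 phase-out range, leaving 112,500/150,000 of the credit: $9,060 × 112,500/150,000 = $6,795.
First-Time Homebuyer Credit: income exceeds $262,500 by $7,900, which is 16 full-or-partial $500 increments; reduction = 16 × $24 = $384, leaving $787.
Total: $4,850 + $4,125 + $6,795 + $787 = $16,557.

$16,557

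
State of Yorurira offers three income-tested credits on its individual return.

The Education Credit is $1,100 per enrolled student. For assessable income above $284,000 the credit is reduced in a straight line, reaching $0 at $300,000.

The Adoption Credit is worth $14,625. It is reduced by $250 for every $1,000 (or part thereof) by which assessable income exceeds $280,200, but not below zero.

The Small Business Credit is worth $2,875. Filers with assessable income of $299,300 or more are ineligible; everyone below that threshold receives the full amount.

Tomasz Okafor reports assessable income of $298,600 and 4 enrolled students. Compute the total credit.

$13,135

Education Credit: base = 4 × $1,100 = $4,400. $298,600 is $14,600 into a $16,000 phase-out range, leaving 1,400/16,000 of the credit: $4,400 × 1,400/16,000 = $385.
Adoption Credit: income exceeds $280,200 by $18,400, which is 19 full-or-partial $1,000 increments; reduction = 19 × $250 = $4,750, leaving $9,875.
Small Business Credit: $298,600 is below the $299,300 cutoff, so the full $2,875 applies.
Total: $385 + $9,875 + $2,875 = $13,135.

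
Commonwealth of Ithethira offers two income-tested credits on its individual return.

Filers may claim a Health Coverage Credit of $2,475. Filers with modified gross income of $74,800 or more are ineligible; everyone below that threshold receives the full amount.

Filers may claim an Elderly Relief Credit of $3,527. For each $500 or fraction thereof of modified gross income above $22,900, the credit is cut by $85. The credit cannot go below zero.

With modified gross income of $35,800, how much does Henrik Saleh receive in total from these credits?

Health Coverage Credit: $35,800 is below the $74,800 cutoff, so the full $2,475 applies.
Elderly Relief Credit: income exceeds $22,900 by $12,900, which is 26 full-or-partial $500 increments; reduction = 26 × $85 = $2,210, leaving $1,317.
Total: $2,475 + $1,317 = $3,792.

$3,792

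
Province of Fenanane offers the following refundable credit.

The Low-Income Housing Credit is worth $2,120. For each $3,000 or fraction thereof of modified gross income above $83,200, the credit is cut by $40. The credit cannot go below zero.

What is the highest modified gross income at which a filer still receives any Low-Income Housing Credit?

After 52 increments the reduction is 52 × $40 = $2,080, leaving $40; one more increment wipes it out. Increment 52 ends at excess 52 × $3,000 = $156,000, so the highest qualifying income is $83,200 + $156,000 = $239,200.

$239,200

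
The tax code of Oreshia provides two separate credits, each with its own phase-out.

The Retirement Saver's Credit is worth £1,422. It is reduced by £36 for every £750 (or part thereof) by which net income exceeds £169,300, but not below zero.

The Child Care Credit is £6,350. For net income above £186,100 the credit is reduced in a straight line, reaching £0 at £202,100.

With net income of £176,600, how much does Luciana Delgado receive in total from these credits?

£7,412

Retirement Saver's Credit: income exceeds £169,300 by £7,300, which is 10 full-or-partial £750 increments; reduction = 10 × £36 = £360, leaving £1,062.
Child Care Credit: £176,600 is at or below the £186,100 threshold, so the full £6,350 applies.
Total: £1,062 + £6,350 = £7,412.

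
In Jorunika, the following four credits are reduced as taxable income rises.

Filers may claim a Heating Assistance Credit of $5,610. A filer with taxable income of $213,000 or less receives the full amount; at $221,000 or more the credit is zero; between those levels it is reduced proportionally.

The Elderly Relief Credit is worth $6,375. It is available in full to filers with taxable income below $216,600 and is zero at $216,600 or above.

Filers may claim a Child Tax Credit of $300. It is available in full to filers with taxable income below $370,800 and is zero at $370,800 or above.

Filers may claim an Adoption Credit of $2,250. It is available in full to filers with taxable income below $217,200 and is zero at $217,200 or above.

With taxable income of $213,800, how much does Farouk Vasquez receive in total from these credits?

$13,974

Heating Assistance Credit: $213,800 is $800 into a $8,000 phase-out range, leaving 7,200/8,000 of the credit: $5,610 × 7,200/8,000 = $5,049.
Elderly Relief Credit: $213,800 is below the $216,600 cutoff, so the full $6,375 applies.
Child Tax Credit: $213,800 is below the $370,800 cutoff, so the full $300 applies.
Adoption Credit: $213,800 is below the $217,200 cutoff, so the full $2,250 applies.
Total: $5,049 + $6,375 + $300 + $2,250 = $13,974.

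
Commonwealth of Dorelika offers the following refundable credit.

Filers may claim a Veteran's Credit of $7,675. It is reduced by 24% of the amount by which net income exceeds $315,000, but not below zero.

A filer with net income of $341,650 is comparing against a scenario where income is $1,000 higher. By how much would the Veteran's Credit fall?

$240

At $341,650 — 24% of the $26,650 excess over $315,000 is $6,396; credit = $7,675 − $6,396 = $1,279.
At $342,650 — 24% of the $27,650 excess over $315,000 is $6,636; credit = $7,675 − $6,636 = $1,039.
Lost: $1,279 − $1,039 = $240.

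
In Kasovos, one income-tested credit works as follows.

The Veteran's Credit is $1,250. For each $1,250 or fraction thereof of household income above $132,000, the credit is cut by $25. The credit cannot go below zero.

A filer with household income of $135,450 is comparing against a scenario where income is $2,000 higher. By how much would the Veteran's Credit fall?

At $135,450 — income exceeds $132,000 by $3,450, which is 3 full-or-partial $1,250 increments; reduction = 3 × $25 = $75, leaving $1,175.
At $137,450 — income exceeds $132,000 by $5,450, which is 5 full-or-partial $1,250 increments; reduction = 5 × $25 = $125, leaving $1,125.
Lost: $1,175 − $1,125 = $50.

$50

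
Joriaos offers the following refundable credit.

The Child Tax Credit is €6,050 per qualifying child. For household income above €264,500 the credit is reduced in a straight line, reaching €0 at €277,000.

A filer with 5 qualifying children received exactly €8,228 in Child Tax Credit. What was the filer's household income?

Full credit = 5 × €6,050 = €30,250.
€8,228 is 8,228/30,250 of the full €30,250, so 22,022/30,250 of the €12,500 range has been used: income = €264,500 + €12,500 × 22,022/30,250 = €273,600.

€273,600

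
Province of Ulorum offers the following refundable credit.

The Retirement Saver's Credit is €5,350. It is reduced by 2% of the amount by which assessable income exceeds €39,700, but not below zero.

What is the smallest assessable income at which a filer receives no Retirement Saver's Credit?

€307,200

The credit falls by 2% of each euro above €39,700, so it reaches zero when the excess is €5,350 / 2% = €267,500: income = €39,700 + €267,500 = €307,200.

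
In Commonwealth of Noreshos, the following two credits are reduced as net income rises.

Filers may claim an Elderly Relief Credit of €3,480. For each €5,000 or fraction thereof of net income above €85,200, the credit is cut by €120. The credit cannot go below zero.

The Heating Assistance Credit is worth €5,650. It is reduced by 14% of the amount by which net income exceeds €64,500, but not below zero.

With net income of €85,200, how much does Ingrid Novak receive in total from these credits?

Elderly Relief Credit: €85,200 is at or below the €85,200 threshold, so the full €3,480 applies.
Heating Assistance Credit: 14% of the €20,700 excess over €64,500 is €2,898; credit = €5,650 − €2,898 = €2,752.
Total: €3,480 + €2,752 = €6,232.

€6,232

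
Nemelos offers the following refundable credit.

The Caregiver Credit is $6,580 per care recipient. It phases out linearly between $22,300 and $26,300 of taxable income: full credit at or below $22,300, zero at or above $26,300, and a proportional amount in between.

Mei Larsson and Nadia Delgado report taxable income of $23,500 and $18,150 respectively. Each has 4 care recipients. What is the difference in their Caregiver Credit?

$7,896

Mei ($23,500): Caregiver Credit: base = 4 × $6,580 = $26,320. $23,500 is $1,200 into a $4,000 phase-out range, leaving 2,800/4,000 of the credit: $26,320 × 2,800/4,000 = $18,424.
Nadia ($18,150): Caregiver Credit: base = 4 × $6,580 = $26,320. $18,150 is at or below the $22,300 threshold, so the full $26,320 applies.
Difference: |$18,424 − $26,320| = $7,896.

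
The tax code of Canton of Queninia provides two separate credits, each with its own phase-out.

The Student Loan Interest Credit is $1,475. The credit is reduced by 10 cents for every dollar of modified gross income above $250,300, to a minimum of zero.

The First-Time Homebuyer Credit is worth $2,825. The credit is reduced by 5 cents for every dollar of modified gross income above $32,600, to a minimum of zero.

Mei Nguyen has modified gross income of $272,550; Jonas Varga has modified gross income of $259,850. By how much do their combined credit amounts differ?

$520

Mei ($272,550): Student Loan Interest Credit: 10% of the $22,250 excess over $250,300 is $2,225 ≥ base, so the credit is $0. First-Time Homebuyer Credit: 5% of the $239,950 excess over $32,600 is $11,997.50 ≥ base, so the credit is $0. total $0 + $0 = $0
Jonas ($259,850): Student Loan Interest Credit: 10% of the $9,550 excess over $250,300 is $955; credit = $1,475 − $955 = $520. First-Time Homebuyer Credit: 5% of the $227,250 excess over $32,600 is $11,362.50 ≥ base, so the credit is $0. total $520 + $0 = $520
Difference: |$0 − $520| = $520.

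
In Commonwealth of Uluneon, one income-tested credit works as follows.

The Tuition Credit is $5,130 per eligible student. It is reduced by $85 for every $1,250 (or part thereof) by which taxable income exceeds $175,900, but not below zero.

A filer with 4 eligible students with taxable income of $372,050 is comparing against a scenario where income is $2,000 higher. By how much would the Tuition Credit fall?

At $372,050 — base = 4 × $5,130 = $20,520. income exceeds $175,900 by $196,150, which is 157 full-or-partial $1,250 increments; reduction = 157 × $85 = $13,345, leaving $7,175.
At $374,050 — base = 4 × $5,130 = $20,520. income exceeds $175,900 by $198,150, which is 159 full-or-partial $1,250 increments; reduction = 159 × $85 = $13,515, leaving $7,005.
Lost: $7,175 − $7,005 = $170.

$170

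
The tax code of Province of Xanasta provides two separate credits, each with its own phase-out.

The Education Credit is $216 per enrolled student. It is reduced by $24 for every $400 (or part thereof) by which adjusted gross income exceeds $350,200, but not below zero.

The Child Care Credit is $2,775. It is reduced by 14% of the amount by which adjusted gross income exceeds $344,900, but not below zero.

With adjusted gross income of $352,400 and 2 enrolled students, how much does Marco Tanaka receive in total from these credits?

Education Credit: base = 2 × $216 = $432. income exceeds $350,200 by $2,200, which is 6 full-or-partial $400 increments; reduction = 6 × $24 = $144, leaving $288.
Child Care Credit: 14% of the $7,500 excess over $344,900 is $1,050; credit = $2,775 − $1,050 = $1,725.
Total: $288 + $1,725 = $2,013.

$2,013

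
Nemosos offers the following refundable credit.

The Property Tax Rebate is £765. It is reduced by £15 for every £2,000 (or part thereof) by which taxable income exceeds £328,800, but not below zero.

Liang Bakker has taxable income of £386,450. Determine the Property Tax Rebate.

£330

Property Tax Rebate: income exceeds £328,800 by £57,650, which is 29 full-or-partial £2,000 increments; reduction = 29 × £15 = £435, leaving £330.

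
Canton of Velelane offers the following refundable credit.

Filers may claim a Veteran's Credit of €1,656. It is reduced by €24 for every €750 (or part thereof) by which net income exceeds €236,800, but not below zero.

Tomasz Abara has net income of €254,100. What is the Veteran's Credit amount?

Veteran's Credit: income exceeds €236,800 by €17,300, which is 24 full-or-partial €750 increments; reduction = 24 × €24 = €576, leaving €1,080.

€1,080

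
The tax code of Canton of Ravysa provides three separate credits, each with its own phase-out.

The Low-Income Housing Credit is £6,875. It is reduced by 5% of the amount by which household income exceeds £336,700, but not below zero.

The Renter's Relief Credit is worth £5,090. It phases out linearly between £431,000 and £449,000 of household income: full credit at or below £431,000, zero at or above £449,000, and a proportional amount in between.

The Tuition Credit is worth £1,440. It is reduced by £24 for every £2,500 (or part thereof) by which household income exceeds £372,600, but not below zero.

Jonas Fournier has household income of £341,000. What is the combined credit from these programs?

£13,190

Low-Income Housing Credit: 5% of the £4,300 excess over £336,700 is £215; credit = £6,875 − £215 = £6,660.
Renter's Relief Credit: £341,000 is at or below the £431,000 threshold, so the full £5,090 applies.
Tuition Credit: £341,000 is at or below the £372,600 threshold, so the full £1,440 applies.
Total: £6,660 + £5,090 + £1,440 = £13,190.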